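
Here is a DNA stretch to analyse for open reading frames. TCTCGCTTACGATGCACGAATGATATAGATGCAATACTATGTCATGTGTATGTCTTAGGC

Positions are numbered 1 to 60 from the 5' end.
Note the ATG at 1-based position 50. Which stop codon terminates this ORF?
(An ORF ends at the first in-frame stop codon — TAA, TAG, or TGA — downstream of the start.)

TAG

Codons from position 50: ATG (50–52), TCT (53–55), TAG (56–58).
The first in-frame stop codon is TAG.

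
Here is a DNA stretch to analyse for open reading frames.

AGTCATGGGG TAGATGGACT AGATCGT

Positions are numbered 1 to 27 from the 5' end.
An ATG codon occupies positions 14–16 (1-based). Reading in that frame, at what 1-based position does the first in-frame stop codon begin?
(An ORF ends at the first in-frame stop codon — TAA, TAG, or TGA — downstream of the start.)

20

Codons from position 14: ATG (14–16), GAC (17–19), TAG (20–22).
TAG is a stop codon; it begins at position 20.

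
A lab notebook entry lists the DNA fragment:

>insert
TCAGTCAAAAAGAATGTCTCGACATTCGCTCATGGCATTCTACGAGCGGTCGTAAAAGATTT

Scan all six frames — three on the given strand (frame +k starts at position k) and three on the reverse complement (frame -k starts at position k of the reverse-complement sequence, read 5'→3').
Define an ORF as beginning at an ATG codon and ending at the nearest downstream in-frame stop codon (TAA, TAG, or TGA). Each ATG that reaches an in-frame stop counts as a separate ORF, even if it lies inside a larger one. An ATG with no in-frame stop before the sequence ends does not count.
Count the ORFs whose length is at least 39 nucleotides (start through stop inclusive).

Reverse complement (5'→3'): AAATCTTTTACGACCGCTCGTAGAATGCCATGAGCGAATGTCGAGACATTCTTTTTGACTGA
Frame +1: TCA GTC AAA AAG AAT GTC TCG ACA TTC GCT CAT GGC ATT CTA CGA GCG GTC GTA AAA GAT — no ATG→stop ORF.
Frame +2: CAG TCA AAA AGA ATG TCT CGA CAT TCG CTC ATG GCA TTC TAC GAG CGG TCG TAA AAG ATT — ATG at 14, stop TAA at 53 → 42 nt; ATG at 32, stop TAA at 53 → 24 nt.
Frame +3: AGT CAA AAA GAA TGT CTC GAC ATT CGC TCA TGG CAT TCT ACG AGC GGT CGT AAA AGA TTT — no ATG→stop ORF.
Frame -1: AAA TCT TTT ACG ACC GCT CGT AGA ATG CCA TGA GCG AAT GTC GAG ACA TTC TTT TTG ACT — ATG at 25, stop TGA at 31 → 9 nt.
Frame -2: AAT CTT TTA CGA CCG CTC GTA GAA TGC CAT GAG CGA ATG TCG AGA CAT TCT TTT TGA CTG — ATG at 38, stop TGA at 56 → 21 nt.
Frame -3: ATC TTT TAC GAC CGC TCG TAG AAT GCC ATG AGC GAA TGT CGA GAC ATT CTT TTT GAC TGA — ATG at 30, stop TGA at 60 → 33 nt.
ORFs ≥ 39 nucleotides: frame +2 14–55 (42 nucleotides). Count = 1.

1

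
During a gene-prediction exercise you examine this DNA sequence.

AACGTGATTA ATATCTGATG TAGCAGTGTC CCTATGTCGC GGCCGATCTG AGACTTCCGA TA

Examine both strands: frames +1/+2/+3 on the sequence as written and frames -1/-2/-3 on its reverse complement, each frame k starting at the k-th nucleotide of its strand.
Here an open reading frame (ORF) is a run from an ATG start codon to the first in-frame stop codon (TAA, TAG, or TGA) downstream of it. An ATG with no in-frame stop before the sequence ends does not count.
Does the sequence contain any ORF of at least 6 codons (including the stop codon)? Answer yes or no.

Reverse complement (5'→3'): TATCGGAAGTCTCAGATCGGCCGCGACATAGGGACACTGCTACATCAGATATTAATCACGTT
Frame +1: AAC GTG ATT AAT ATC TGA TGT AGC AGT GTC CCT ATG TCG CGG CCG ATC TGA GAC TTC CGA — ATG at 34, stop TGA at 49 → 18 nt.
Frame +2: ACG TGA TTA ATA TCT GAT GTA GCA GTG TCC CTA TGT CGC GGC CGA TCT GAG ACT TCC GAT — no ATG→stop ORF.
Frame +3: CGT GAT TAA TAT CTG ATG TAG CAG TGT CCC TAT GTC GCG GCC GAT CTG AGA CTT CCG ATA — ATG at 18, stop TAG at 21 → 6 nt.
Frame -1: TAT CGG AAG TCT CAG ATC GGC CGC GAC ATA GGG ACA CTG CTA CAT CAG ATA TTA ATC ACG — no ATG→stop ORF.
Frame -2: ATC GGA AGT CTC AGA TCG GCC GCG ACA TAG GGA CAC TGC TAC ATC AGA TAT TAA TCA CGT — no ATG→stop ORF.
Frame -3: TCG GAA GTC TCA GAT CGG CCG CGA CAT AGG GAC ACT GCT ACA TCA GAT ATT AAT CAC GTT — no ATG→stop ORF.
Frame +1 has an ORF of 6 codons (positions 34–51) ≥ 6, so yes.

yes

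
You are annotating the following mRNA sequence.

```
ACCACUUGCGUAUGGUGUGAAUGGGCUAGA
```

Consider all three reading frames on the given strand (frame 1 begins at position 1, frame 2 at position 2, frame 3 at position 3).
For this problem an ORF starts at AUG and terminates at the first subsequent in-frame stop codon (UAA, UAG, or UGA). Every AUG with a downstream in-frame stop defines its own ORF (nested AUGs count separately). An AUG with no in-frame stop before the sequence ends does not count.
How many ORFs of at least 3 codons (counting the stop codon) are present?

2

Frame 1: ACC ACU UGC GUA UGG UGU GAA UGG GCU AGA — no AUG→stop ORF.
Frame 2: CCA CUU GCG UAU GGU GUG AAU GGG CUA — no AUG→stop ORF.
Frame 3: CAC UUG CGU AUG GUG UGA AUG GGC UAG — AUG at 12, stop UGA at 18 → 9 nt; AUG at 21, stop UAG at 27 → 9 nt.
ORFs ≥ 3 codons: frame 3 12–20 (3 codons), frame 3 21–29 (3 codons). Count = 2.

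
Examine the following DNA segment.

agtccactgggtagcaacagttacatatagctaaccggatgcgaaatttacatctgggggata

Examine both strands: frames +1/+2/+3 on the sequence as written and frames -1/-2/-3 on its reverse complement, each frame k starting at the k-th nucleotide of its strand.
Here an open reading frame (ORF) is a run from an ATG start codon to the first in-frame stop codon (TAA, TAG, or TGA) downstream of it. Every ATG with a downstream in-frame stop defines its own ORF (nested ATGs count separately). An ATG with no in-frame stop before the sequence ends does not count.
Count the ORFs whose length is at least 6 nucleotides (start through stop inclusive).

2

Reverse complement (5'→3'): TATCCCCCAGATGTAAATTTCGCATCCGGTTAGCTATATGTAACTGTTGCTACCCAGTGGACT
Frame +1: AGT CCA CTG GGT AGC AAC AGT TAC ATA TAG CTA ACC GGA TGC GAA ATT TAC ATC TGG GGG ATA — no ATG→stop ORF.
Frame +2: GTC CAC TGG GTA GCA ACA GTT ACA TAT AGC TAA CCG GAT GCG AAA TTT ACA TCT GGG GGA — no ATG→stop ORF.
Frame +3: TCC ACT GGG TAG CAA CAG TTA CAT ATA GCT AAC CGG ATG CGA AAT TTA CAT CTG GGG GAT — no ATG→stop ORF.
Frame -1: TAT CCC CCA GAT GTA AAT TTC GCA TCC GGT TAG CTA TAT GTA ACT GTT GCT ACC CAG TGG ACT — no ATG→stop ORF.
Frame -2: ATC CCC CAG ATG TAA ATT TCG CAT CCG GTT AGC TAT ATG TAA CTG TTG CTA CCC AGT GGA — ATG at 11, stop TAA at 14 → 6 nt; ATG at 38, stop TAA at 41 → 6 nt.
Frame -3: TCC CCC AGA TGT AAA TTT CGC ATC CGG TTA GCT ATA TGT AAC TGT TGC TAC CCA GTG GAC — no ATG→stop ORF.
ORFs ≥ 6 nucleotides: frame -2 11–16 (6 nucleotides), frame -2 38–43 (6 nucleotides). Count = 2.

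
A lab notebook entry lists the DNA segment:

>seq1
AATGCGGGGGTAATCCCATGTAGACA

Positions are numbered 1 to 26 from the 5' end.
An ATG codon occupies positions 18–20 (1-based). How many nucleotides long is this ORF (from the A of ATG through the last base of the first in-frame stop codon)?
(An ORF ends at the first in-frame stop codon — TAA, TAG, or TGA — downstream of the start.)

6

Codons from position 18: ATG (18–20), TAG (21–23).
TAG is the first in-frame stop; ORF spans 18–23, 6 nucleotides.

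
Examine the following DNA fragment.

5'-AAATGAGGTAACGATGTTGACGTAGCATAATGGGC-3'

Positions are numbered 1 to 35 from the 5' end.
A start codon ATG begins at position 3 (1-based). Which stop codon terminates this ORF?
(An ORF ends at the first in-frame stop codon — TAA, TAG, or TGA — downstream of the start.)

TAA

Codons from position 3: ATG (3–5), AGG (6–8), TAA (9–11).
The first in-frame stop codon is TAA.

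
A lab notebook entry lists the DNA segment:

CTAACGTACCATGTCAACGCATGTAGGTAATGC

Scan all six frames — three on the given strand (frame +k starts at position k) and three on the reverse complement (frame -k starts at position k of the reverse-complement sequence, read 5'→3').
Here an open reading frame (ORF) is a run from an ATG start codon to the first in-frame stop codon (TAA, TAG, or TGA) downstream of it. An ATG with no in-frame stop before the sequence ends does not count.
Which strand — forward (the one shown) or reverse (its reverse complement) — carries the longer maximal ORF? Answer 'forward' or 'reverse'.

reverse

Reverse complement (5'→3'): GCATTACCTACATGCGTTGACATGGTACGTTAG
Frame +1: CTA ACG TAC CAT GTC AAC GCA TGT AGG TAA TGC — no ATG→stop ORF.
Frame +2: TAA CGT ACC ATG TCA ACG CAT GTA GGT AAT — no ATG→stop ORF.
Frame +3: AAC GTA CCA TGT CAA CGC ATG TAG GTA ATG — ATG at 21, stop TAG at 24 → 6 nt.
Frame -1: GCA TTA CCT ACA TGC GTT GAC ATG GTA CGT TAG — ATG at 22, stop TAG at 31 → 12 nt.
Frame -2: CAT TAC CTA CAT GCG TTG ACA TGG TAC GTT — no ATG→stop ORF.
Frame -3: ATT ACC TAC ATG CGT TGA CAT GGT ACG TTA — ATG at 12, stop TGA at 18 → 9 nt.
Forward-strand max 6 nt; reverse-strand max 12 nt. The reverse strand has the longer ORF.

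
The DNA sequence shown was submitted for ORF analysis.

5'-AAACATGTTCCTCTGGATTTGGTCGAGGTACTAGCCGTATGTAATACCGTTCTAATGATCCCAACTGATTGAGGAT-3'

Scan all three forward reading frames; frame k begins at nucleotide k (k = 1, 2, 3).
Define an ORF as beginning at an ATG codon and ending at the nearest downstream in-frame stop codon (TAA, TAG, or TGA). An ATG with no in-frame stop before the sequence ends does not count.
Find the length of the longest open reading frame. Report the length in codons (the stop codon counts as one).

Frame 1: AAA CAT GTT CCT CTG GAT TTG GTC GAG GTA CTA GCC GTA TGT AAT ACC GTT CTA ATG ATC CCA ACT GAT TGA GGA — ATG at 55, stop TGA at 70 → 18 nt.
Frame 2: AAC ATG TTC CTC TGG ATT TGG TCG AGG TAC TAG CCG TAT GTA ATA CCG TTC TAA TGA TCC CAA CTG ATT GAG GAT — ATG at 5, stop TAG at 32 → 30 nt.
Frame 3: ACA TGT TCC TCT GGA TTT GGT CGA GGT ACT AGC CGT ATG TAA TAC CGT TCT AAT GAT CCC AAC TGA TTG AGG — ATG at 39, stop TAA at 42 → 6 nt.
Longest: frame 2, positions 5–34, 30 nt = 10 codons = 9 aa. → 10 codons.

10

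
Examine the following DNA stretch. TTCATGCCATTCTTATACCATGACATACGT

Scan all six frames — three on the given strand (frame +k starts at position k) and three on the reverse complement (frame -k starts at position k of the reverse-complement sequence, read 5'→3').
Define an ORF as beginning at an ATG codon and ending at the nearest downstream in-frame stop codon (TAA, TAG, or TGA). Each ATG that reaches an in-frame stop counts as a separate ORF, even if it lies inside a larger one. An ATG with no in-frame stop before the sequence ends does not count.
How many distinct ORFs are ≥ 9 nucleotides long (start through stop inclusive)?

Reverse complement (5'→3'): ACGTATGTCATGGTATAAGAATGGCATGAA
Frame +1: TTC ATG CCA TTC TTA TAC CAT GAC ATA CGT — no ATG→stop ORF.
Frame +2: TCA TGC CAT TCT TAT ACC ATG ACA TAC — no ATG→stop ORF.
Frame +3: CAT GCC ATT CTT ATA CCA TGA CAT ACG — no ATG→stop ORF.
Frame -1: ACG TAT GTC ATG GTA TAA GAA TGG CAT GAA — ATG at 10, stop TAA at 16 → 9 nt.
Frame -2: CGT ATG TCA TGG TAT AAG AAT GGC ATG — no ATG→stop ORF.
Frame -3: GTA TGT CAT GGT ATA AGA ATG GCA TGA — ATG at 21, stop TGA at 27 → 9 nt.
ORFs ≥ 9 nucleotides: frame -1 10–18 (9 nucleotides), frame -3 21–29 (9 nucleotides). Count = 2.

2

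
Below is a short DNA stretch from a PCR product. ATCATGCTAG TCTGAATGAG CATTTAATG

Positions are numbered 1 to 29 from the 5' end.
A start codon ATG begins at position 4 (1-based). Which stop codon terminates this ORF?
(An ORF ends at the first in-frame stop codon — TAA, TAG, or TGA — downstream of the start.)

TGA

Codons from position 4: ATG (4–6), CTA (7–9), GTC (10–12), TGA (13–15).
The first in-frame stop codon is TGA.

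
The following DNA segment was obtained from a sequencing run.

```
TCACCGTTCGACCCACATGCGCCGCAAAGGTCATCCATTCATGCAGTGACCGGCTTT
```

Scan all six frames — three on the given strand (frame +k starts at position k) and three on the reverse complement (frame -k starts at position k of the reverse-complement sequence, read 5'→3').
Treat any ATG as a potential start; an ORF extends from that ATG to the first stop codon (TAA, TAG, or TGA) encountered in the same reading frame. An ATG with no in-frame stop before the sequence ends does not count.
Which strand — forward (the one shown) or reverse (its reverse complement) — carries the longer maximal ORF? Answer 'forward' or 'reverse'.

forward

Reverse complement (5'→3'): AAAGCCGGTCACTGCATGAATGGATGACCTTTGCGGCGCATGTGGGTCGAACGGTGA
Frame +1: TCA CCG TTC GAC CCA CAT GCG CCG CAA AGG TCA TCC ATT CAT GCA GTG ACC GGC TTT — no ATG→stop ORF.
Frame +2: CAC CGT TCG ACC CAC ATG CGC CGC AAA GGT CAT CCA TTC ATG CAG TGA CCG GCT — ATG at 17, stop TGA at 47 → 33 nt; ATG at 41, stop TGA at 47 → 9 nt.
Frame +3: ACC GTT CGA CCC ACA TGC GCC GCA AAG GTC ATC CAT TCA TGC AGT GAC CGG CTT — no ATG→stop ORF.
Frame -1: AAA GCC GGT CAC TGC ATG AAT GGA TGA CCT TTG CGG CGC ATG TGG GTC GAA CGG TGA — ATG at 16, stop TGA at 25 → 12 nt; ATG at 40, stop TGA at 55 → 18 nt.
Frame -2: AAG CCG GTC ACT GCA TGA ATG GAT GAC CTT TGC GGC GCA TGT GGG TCG AAC GGT — no ATG→stop ORF.
Frame -3: AGC CGG TCA CTG CAT GAA TGG ATG ACC TTT GCG GCG CAT GTG GGT CGA ACG GTG — no ATG→stop ORF.
Forward-strand max 33 nt; reverse-strand max 18 nt. The forward strand has the longer ORF.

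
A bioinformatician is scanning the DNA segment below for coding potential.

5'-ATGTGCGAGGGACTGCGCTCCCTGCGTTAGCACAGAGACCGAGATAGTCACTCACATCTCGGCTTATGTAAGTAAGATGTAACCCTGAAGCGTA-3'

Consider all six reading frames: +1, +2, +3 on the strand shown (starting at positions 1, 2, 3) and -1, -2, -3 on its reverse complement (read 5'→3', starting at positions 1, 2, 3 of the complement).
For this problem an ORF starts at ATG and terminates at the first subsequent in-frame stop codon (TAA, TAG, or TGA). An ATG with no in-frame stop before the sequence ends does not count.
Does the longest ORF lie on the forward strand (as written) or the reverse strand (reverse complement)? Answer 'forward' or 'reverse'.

forward

Reverse complement (5'→3'): TACGCTTCAGGGTTACATCTTACTTACATAAGCCGAGATGTGAGTGACTATCTCGGTCTCTGTGCTAACGCAGGGAGCGCAGTCCCTCGCACAT
Frame +1: ATG TGC GAG GGA CTG CGC TCC CTG CGT TAG CAC AGA GAC CGA GAT AGT CAC TCA CAT CTC GGC TTA TGT AAG TAA GAT GTA ACC CTG AAG CGT — ATG at 1, stop TAG at 28 → 30 nt.
Frame +2: TGT GCG AGG GAC TGC GCT CCC TGC GTT AGC ACA GAG ACC GAG ATA GTC ACT CAC ATC TCG GCT TAT GTA AGT AAG ATG TAA CCC TGA AGC GTA — ATG at 77, stop TAA at 80 → 6 nt.
Frame +3: GTG CGA GGG ACT GCG CTC CCT GCG TTA GCA CAG AGA CCG AGA TAG TCA CTC ACA TCT CGG CTT ATG TAA GTA AGA TGT AAC CCT GAA GCG — ATG at 66, stop TAA at 69 → 6 nt.
Frame -1: TAC GCT TCA GGG TTA CAT CTT ACT TAC ATA AGC CGA GAT GTG AGT GAC TAT CTC GGT CTC TGT GCT AAC GCA GGG AGC GCA GTC CCT CGC ACA — no ATG→stop ORF.
Frame -2: ACG CTT CAG GGT TAC ATC TTA CTT ACA TAA GCC GAG ATG TGA GTG ACT ATC TCG GTC TCT GTG CTA ACG CAG GGA GCG CAG TCC CTC GCA CAT — ATG at 38, stop TGA at 41 → 6 nt.
Frame -3: CGC TTC AGG GTT ACA TCT TAC TTA CAT AAG CCG AGA TGT GAG TGA CTA TCT CGG TCT CTG TGC TAA CGC AGG GAG CGC AGT CCC TCG CAC — no ATG→stop ORF.
Forward-strand max 30 nt; reverse-strand max 6 nt. The forward strand has the longer ORF.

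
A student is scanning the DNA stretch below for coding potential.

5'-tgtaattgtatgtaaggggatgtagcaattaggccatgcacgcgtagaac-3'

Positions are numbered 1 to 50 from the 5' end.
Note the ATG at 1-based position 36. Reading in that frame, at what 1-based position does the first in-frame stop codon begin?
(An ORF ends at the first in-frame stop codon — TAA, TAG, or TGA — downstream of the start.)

45

Codons from position 36: ATG (36–38), CAC (39–41), GCG (42–44), TAG (45–47).
TAG is a stop codon; it begins at position 45.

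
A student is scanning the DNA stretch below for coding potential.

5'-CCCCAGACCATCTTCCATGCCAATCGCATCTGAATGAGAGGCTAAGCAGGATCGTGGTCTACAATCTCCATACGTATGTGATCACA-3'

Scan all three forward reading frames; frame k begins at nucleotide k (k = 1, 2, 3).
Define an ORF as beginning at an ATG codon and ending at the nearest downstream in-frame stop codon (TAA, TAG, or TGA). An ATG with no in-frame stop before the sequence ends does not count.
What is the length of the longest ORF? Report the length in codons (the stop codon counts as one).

Frame 1: CCC CAG ACC ATC TTC CAT GCC AAT CGC ATC TGA ATG AGA GGC TAA GCA GGA TCG TGG TCT ACA ATC TCC ATA CGT ATG TGA TCA — ATG at 34, stop TAA at 43 → 12 nt; ATG at 76, stop TGA at 79 → 6 nt.
Frame 2: CCC AGA CCA TCT TCC ATG CCA ATC GCA TCT GAA TGA GAG GCT AAG CAG GAT CGT GGT CTA CAA TCT CCA TAC GTA TGT GAT CAC — ATG at 17, stop TGA at 35 → 21 nt.
Frame 3: CCA GAC CAT CTT CCA TGC CAA TCG CAT CTG AAT GAG AGG CTA AGC AGG ATC GTG GTC TAC AAT CTC CAT ACG TAT GTG ATC ACA — no ATG→stop ORF.
Longest: frame 2, positions 17–37, 21 nt = 7 codons = 6 aa. → 7 codons.

7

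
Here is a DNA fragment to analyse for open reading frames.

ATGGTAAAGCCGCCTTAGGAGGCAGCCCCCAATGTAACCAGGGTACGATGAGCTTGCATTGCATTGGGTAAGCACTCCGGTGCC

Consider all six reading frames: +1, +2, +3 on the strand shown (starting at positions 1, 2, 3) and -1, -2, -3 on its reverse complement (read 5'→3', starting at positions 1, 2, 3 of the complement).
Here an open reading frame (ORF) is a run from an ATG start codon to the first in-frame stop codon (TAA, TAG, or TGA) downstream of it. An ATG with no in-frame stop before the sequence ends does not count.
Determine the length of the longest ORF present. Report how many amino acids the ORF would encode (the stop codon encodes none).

Reverse complement (5'→3'): GGCACCGGAGTGCTTACCCAATGCAATGCAAGCTCATCGTACCCTGGTTACATTGGGGGCTGCCTCCTAAGGCGGCTTTACCAT
Frame +1: ATG GTA AAG CCG CCT TAG GAG GCA GCC CCC AAT GTA ACC AGG GTA CGA TGA GCT TGC ATT GCA TTG GGT AAG CAC TCC GGT GCC — ATG at 1, stop TAG at 16 → 18 nt.
Frame +2: TGG TAA AGC CGC CTT AGG AGG CAG CCC CCA ATG TAA CCA GGG TAC GAT GAG CTT GCA TTG CAT TGG GTA AGC ACT CCG GTG — ATG at 32, stop TAA at 35 → 6 nt.
Frame +3: GGT AAA GCC GCC TTA GGA GGC AGC CCC CAA TGT AAC CAG GGT ACG ATG AGC TTG CAT TGC ATT GGG TAA GCA CTC CGG TGC — ATG at 48, stop TAA at 69 → 24 nt.
Frame -1: GGC ACC GGA GTG CTT ACC CAA TGC AAT GCA AGC TCA TCG TAC CCT GGT TAC ATT GGG GGC TGC CTC CTA AGG CGG CTT TAC CAT — no ATG→stop ORF.
Frame -2: GCA CCG GAG TGC TTA CCC AAT GCA ATG CAA GCT CAT CGT ACC CTG GTT ACA TTG GGG GCT GCC TCC TAA GGC GGC TTT ACC — ATG at 26, stop TAA at 68 → 45 nt.
Frame -3: CAC CGG AGT GCT TAC CCA ATG CAA TGC AAG CTC ATC GTA CCC TGG TTA CAT TGG GGG CTG CCT CCT AAG GCG GCT TTA CCA — no ATG→stop ORF.
Longest: frame -2, positions 26–70, 45 nt = 15 codons = 14 aa. → 14 amino acids.

14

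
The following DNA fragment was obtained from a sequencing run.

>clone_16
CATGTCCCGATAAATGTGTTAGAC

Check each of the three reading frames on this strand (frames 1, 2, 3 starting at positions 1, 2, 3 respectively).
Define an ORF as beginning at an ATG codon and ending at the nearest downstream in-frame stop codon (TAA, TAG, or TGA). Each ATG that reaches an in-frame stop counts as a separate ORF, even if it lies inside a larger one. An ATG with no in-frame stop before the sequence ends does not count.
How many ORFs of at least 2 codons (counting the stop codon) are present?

2

Frame 1: CAT GTC CCG ATA AAT GTG TTA GAC — no ATG→stop ORF.
Frame 2: ATG TCC CGA TAA ATG TGT TAG — ATG at 2, stop TAA at 11 → 12 nt; ATG at 14, stop TAG at 20 → 9 nt.
Frame 3: TGT CCC GAT AAA TGT GTT AGA — no ATG→stop ORF.
ORFs ≥ 2 codons: frame 2 2–13 (4 codons), frame 2 14–22 (3 codons). Count = 2.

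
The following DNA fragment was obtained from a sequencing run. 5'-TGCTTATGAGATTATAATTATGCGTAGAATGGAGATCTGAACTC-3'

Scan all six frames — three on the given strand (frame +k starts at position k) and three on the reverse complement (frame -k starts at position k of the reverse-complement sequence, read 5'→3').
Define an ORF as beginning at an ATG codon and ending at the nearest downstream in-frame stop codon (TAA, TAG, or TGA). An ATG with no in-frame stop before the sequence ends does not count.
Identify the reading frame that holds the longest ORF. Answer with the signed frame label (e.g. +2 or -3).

Reverse complement (5'→3'): GAGTTCAGATCTCCATTCTACGCATAATTATAATCTCATAAGCA
Frame +1: TGC TTA TGA GAT TAT AAT TAT GCG TAG AAT GGA GAT CTG AAC — no ATG→stop ORF.
Frame +2: GCT TAT GAG ATT ATA ATT ATG CGT AGA ATG GAG ATC TGA ACT — ATG at 20, stop TGA at 38 → 21 nt; ATG at 29, stop TGA at 38 → 12 nt.
Frame +3: CTT ATG AGA TTA TAA TTA TGC GTA GAA TGG AGA TCT GAA CTC — ATG at 6, stop TAA at 15 → 12 nt.
Frame -1: GAG TTC AGA TCT CCA TTC TAC GCA TAA TTA TAA TCT CAT AAG — no ATG→stop ORF.
Frame -2: AGT TCA GAT CTC CAT TCT ACG CAT AAT TAT AAT CTC ATA AGC — no ATG→stop ORF.
Frame -3: GTT CAG ATC TCC ATT CTA CGC ATA ATT ATA ATC TCA TAA GCA — no ATG→stop ORF.
Longest ORF is 21 nt in frame +2 (positions 20–40).

+2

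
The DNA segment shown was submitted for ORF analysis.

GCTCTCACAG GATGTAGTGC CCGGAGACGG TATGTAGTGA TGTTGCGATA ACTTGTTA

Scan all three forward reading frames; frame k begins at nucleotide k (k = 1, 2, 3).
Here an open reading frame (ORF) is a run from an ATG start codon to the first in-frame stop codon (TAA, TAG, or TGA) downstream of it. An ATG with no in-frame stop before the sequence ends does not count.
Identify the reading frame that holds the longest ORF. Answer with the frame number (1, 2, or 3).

1

Frame 1: GCT CTC ACA GGA TGT AGT GCC CGG AGA CGG TAT GTA GTG ATG TTG CGA TAA CTT GTT — ATG at 40, stop TAA at 49 → 12 nt.
Frame 2: CTC TCA CAG GAT GTA GTG CCC GGA GAC GGT ATG TAG TGA TGT TGC GAT AAC TTG TTA — ATG at 32, stop TAG at 35 → 6 nt.
Frame 3: TCT CAC AGG ATG TAG TGC CCG GAG ACG GTA TGT AGT GAT GTT GCG ATA ACT TGT — ATG at 12, stop TAG at 15 → 6 nt.
Longest ORF is 12 nt in frame 1 (positions 40–51).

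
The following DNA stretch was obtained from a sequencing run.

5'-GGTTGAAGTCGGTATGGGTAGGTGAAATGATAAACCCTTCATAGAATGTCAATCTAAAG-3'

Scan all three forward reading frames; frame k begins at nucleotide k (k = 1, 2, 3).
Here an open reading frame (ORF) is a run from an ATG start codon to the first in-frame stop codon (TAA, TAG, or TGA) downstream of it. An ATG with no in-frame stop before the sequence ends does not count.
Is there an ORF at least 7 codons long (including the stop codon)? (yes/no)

Frame 1: GGT TGA AGT CGG TAT GGG TAG GTG AAA TGA TAA ACC CTT CAT AGA ATG TCA ATC TAA — ATG at 46, stop TAA at 55 → 12 nt.
Frame 2: GTT GAA GTC GGT ATG GGT AGG TGA AAT GAT AAA CCC TTC ATA GAA TGT CAA TCT AAA — ATG at 14, stop TGA at 23 → 12 nt.
Frame 3: TTG AAG TCG GTA TGG GTA GGT GAA ATG ATA AAC CCT TCA TAG AAT GTC AAT CTA AAG — ATG at 27, stop TAG at 42 → 18 nt.
Largest ORF found is 6 codons < 7, so no.

no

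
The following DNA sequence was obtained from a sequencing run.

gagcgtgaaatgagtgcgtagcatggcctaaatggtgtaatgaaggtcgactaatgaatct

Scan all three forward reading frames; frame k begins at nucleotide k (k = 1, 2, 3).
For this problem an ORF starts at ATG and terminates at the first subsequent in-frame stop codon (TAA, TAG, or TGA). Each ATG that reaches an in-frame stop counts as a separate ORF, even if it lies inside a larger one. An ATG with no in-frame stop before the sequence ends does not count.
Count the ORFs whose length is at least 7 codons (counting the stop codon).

0

Frame 1: GAG CGT GAA ATG AGT GCG TAG CAT GGC CTA AAT GGT GTA ATG AAG GTC GAC TAA TGA ATC — ATG at 10, stop TAG at 19 → 12 nt; ATG at 40, stop TAA at 52 → 15 nt.
Frame 2: AGC GTG AAA TGA GTG CGT AGC ATG GCC TAA ATG GTG TAA TGA AGG TCG ACT AAT GAA TCT — ATG at 23, stop TAA at 29 → 9 nt; ATG at 32, stop TAA at 38 → 9 nt.
Frame 3: GCG TGA AAT GAG TGC GTA GCA TGG CCT AAA TGG TGT AAT GAA GGT CGA CTA ATG AAT — no ATG→stop ORF.
No ORF reaches 7 codons. Count = 0.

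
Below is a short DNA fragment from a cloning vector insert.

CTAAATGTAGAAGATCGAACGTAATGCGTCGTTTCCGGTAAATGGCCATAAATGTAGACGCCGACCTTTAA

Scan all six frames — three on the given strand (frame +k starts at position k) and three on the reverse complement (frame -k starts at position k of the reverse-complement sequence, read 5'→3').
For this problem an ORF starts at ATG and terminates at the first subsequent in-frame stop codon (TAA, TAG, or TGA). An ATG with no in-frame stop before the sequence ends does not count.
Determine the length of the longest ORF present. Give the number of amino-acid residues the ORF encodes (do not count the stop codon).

Reverse complement (5'→3'): TTAAAGGTCGGCGTCTACATTTATGGCCATTTACCGGAAACGACGCATTACGTTCGATCTTCTACATTTAG
Frame +1: CTA AAT GTA GAA GAT CGA ACG TAA TGC GTC GTT TCC GGT AAA TGG CCA TAA ATG TAG ACG CCG ACC TTT — ATG at 52, stop TAG at 55 → 6 nt.
Frame +2: TAA ATG TAG AAG ATC GAA CGT AAT GCG TCG TTT CCG GTA AAT GGC CAT AAA TGT AGA CGC CGA CCT TTA — ATG at 5, stop TAG at 8 → 6 nt.
Frame +3: AAA TGT AGA AGA TCG AAC GTA ATG CGT CGT TTC CGG TAA ATG GCC ATA AAT GTA GAC GCC GAC CTT TAA — ATG at 24, stop TAA at 39 → 18 nt; ATG at 42, stop TAA at 69 → 30 nt.
Frame -1: TTA AAG GTC GGC GTC TAC ATT TAT GGC CAT TTA CCG GAA ACG ACG CAT TAC GTT CGA TCT TCT ACA TTT — no ATG→stop ORF.
Frame -2: TAA AGG TCG GCG TCT ACA TTT ATG GCC ATT TAC CGG AAA CGA CGC ATT ACG TTC GAT CTT CTA CAT TTA — no ATG→stop ORF.
Frame -3: AAA GGT CGG CGT CTA CAT TTA TGG CCA TTT ACC GGA AAC GAC GCA TTA CGT TCG ATC TTC TAC ATT TAG — no ATG→stop ORF.
Longest: frame +3, positions 42–71, 30 nt = 10 codons = 9 aa. → 9 amino acids.

9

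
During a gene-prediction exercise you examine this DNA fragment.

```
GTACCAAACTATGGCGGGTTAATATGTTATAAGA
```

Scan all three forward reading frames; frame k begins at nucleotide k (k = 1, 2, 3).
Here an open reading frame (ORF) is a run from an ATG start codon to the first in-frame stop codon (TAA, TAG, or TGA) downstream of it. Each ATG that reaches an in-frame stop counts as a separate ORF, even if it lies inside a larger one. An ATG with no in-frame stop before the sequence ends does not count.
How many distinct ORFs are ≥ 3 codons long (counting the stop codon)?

Frame 1: GTA CCA AAC TAT GGC GGG TTA ATA TGT TAT AAG — no ATG→stop ORF.
Frame 2: TAC CAA ACT ATG GCG GGT TAA TAT GTT ATA AGA — ATG at 11, stop TAA at 20 → 12 nt.
Frame 3: ACC AAA CTA TGG CGG GTT AAT ATG TTA TAA — ATG at 24, stop TAA at 30 → 9 nt.
ORFs ≥ 3 codons: frame 2 11–22 (4 codons), frame 3 24–32 (3 codons). Count = 2.

2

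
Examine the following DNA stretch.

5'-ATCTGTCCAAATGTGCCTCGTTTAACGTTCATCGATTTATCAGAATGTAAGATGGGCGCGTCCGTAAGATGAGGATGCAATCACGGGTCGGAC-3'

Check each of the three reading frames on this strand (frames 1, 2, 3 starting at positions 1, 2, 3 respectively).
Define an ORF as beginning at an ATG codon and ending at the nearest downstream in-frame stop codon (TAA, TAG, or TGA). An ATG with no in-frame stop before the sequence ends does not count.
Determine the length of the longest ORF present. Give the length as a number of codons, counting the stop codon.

7

Frame 1: ATC TGT CCA AAT GTG CCT CGT TTA ACG TTC ATC GAT TTA TCA GAA TGT AAG ATG GGC GCG TCC GTA AGA TGA GGA TGC AAT CAC GGG TCG GAC — ATG at 52, stop TGA at 70 → 21 nt.
Frame 2: TCT GTC CAA ATG TGC CTC GTT TAA CGT TCA TCG ATT TAT CAG AAT GTA AGA TGG GCG CGT CCG TAA GAT GAG GAT GCA ATC ACG GGT CGG — ATG at 11, stop TAA at 23 → 15 nt.
Frame 3: CTG TCC AAA TGT GCC TCG TTT AAC GTT CAT CGA TTT ATC AGA ATG TAA GAT GGG CGC GTC CGT AAG ATG AGG ATG CAA TCA CGG GTC GGA — ATG at 45, stop TAA at 48 → 6 nt.
Longest: frame 1, positions 52–72, 21 nt = 7 codons = 6 aa. → 7 codons.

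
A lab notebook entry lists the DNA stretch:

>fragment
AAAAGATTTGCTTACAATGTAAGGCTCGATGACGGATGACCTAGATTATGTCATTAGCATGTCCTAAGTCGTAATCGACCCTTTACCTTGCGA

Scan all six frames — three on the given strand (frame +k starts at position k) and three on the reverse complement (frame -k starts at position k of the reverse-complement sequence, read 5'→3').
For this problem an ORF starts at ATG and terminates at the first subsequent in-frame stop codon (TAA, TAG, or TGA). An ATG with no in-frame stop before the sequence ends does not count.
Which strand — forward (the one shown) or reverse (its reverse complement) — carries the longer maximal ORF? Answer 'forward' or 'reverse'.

forward

Reverse complement (5'→3'): TCGCAAGGTAAAGGGTCGATTACGACTTAGGACATGCTAATGACATAATCTAGGTCATCCGTCATCGAGCCTTACATTGTAAGCAAATCTTTT
Frame +1: AAA AGA TTT GCT TAC AAT GTA AGG CTC GAT GAC GGA TGA CCT AGA TTA TGT CAT TAG CAT GTC CTA AGT CGT AAT CGA CCC TTT ACC TTG CGA — no ATG→stop ORF.
Frame +2: AAA GAT TTG CTT ACA ATG TAA GGC TCG ATG ACG GAT GAC CTA GAT TAT GTC ATT AGC ATG TCC TAA GTC GTA ATC GAC CCT TTA CCT TGC — ATG at 17, stop TAA at 20 → 6 nt; ATG at 29, stop TAA at 65 → 39 nt; ATG at 59, stop TAA at 65 → 9 nt.
Frame +3: AAG ATT TGC TTA CAA TGT AAG GCT CGA TGA CGG ATG ACC TAG ATT ATG TCA TTA GCA TGT CCT AAG TCG TAA TCG ACC CTT TAC CTT GCG — ATG at 36, stop TAG at 42 → 9 nt; ATG at 48, stop TAA at 72 → 27 nt.
Frame -1: TCG CAA GGT AAA GGG TCG ATT ACG ACT TAG GAC ATG CTA ATG ACA TAA TCT AGG TCA TCC GTC ATC GAG CCT TAC ATT GTA AGC AAA TCT TTT — ATG at 34, stop TAA at 46 → 15 nt; ATG at 40, stop TAA at 46 → 9 nt.
Frame -2: CGC AAG GTA AAG GGT CGA TTA CGA CTT AGG ACA TGC TAA TGA CAT AAT CTA GGT CAT CCG TCA TCG AGC CTT ACA TTG TAA GCA AAT CTT — no ATG→stop ORF.
Frame -3: GCA AGG TAA AGG GTC GAT TAC GAC TTA GGA CAT GCT AAT GAC ATA ATC TAG GTC ATC CGT CAT CGA GCC TTA CAT TGT AAG CAA ATC TTT — no ATG→stop ORF.
Forward-strand max 39 nt; reverse-strand max 15 nt. The forward strand has the longer ORF.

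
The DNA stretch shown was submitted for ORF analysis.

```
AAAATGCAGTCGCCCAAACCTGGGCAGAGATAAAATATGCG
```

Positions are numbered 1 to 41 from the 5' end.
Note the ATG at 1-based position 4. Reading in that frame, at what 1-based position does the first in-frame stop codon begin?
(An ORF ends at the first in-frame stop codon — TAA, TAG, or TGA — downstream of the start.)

31

Codons from position 4: ATG (4–6), CAG (7–9), TCG (10–12), CCC (13–15), AAA (16–18), CCT (19–21), GGG (22–24), CAG (25–27), AGA (28–30), TAA (31–33).
TAA is a stop codon; it begins at position 31.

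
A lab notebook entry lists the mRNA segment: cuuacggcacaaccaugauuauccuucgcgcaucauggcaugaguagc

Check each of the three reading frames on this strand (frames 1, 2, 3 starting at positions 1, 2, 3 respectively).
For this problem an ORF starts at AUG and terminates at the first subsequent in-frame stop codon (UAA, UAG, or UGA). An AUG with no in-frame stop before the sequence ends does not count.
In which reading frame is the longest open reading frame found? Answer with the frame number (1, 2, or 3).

Frame 1: CUU ACG GCA CAA CCA UGA UUA UCC UUC GCG CAU CAU GGC AUG AGU AGC — no AUG→stop ORF.
Frame 2: UUA CGG CAC AAC CAU GAU UAU CCU UCG CGC AUC AUG GCA UGA GUA — AUG at 35, stop UGA at 41 → 9 nt.
Frame 3: UAC GGC ACA ACC AUG AUU AUC CUU CGC GCA UCA UGG CAU GAG UAG — AUG at 15, stop UAG at 45 → 33 nt.
Longest ORF is 33 nt in frame 3 (positions 15–47).

3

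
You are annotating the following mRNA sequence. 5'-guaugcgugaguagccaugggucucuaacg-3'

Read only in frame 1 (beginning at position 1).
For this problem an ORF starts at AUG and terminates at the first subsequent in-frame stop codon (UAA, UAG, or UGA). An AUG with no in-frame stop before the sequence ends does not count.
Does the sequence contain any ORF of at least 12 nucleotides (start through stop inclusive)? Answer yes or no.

Frame 1: GUA UGC GUG AGU AGC CAU GGG UCU CUA ACG — no AUG→stop ORF.
Largest ORF found is 0 nucleotides < 12, so no.

no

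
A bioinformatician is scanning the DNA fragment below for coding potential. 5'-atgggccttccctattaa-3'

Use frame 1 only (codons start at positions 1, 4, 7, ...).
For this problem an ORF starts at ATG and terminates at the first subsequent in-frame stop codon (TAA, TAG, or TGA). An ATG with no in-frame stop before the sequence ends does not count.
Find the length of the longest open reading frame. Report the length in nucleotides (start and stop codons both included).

18

Frame 1: ATG GGC CTT CCC TAT TAA — ATG at 1, stop TAA at 16 → 18 nt.
Longest: frame 1, positions 1–18, 18 nt = 6 codons = 5 aa. → 18 nucleotides.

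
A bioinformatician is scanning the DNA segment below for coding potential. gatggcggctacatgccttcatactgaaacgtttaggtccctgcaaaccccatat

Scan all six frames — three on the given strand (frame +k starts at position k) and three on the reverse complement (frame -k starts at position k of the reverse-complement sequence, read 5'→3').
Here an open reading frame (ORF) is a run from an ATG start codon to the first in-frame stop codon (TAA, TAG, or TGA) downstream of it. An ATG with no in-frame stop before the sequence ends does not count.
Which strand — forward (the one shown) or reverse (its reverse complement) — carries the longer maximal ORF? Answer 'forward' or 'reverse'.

reverse

Reverse complement (5'→3'): ATATGGGGTTTGCAGGGACCTAAACGTTTCAGTATGAAGGCATGTAGCCGCCATC
Frame +1: GAT GGC GGC TAC ATG CCT TCA TAC TGA AAC GTT TAG GTC CCT GCA AAC CCC ATA — ATG at 13, stop TGA at 25 → 15 nt.
Frame +2: ATG GCG GCT ACA TGC CTT CAT ACT GAA ACG TTT AGG TCC CTG CAA ACC CCA TAT — no ATG→stop ORF.
Frame +3: TGG CGG CTA CAT GCC TTC ATA CTG AAA CGT TTA GGT CCC TGC AAA CCC CAT — no ATG→stop ORF.
Frame -1: ATA TGG GGT TTG CAG GGA CCT AAA CGT TTC AGT ATG AAG GCA TGT AGC CGC CAT — no ATG→stop ORF.
Frame -2: TAT GGG GTT TGC AGG GAC CTA AAC GTT TCA GTA TGA AGG CAT GTA GCC GCC ATC — no ATG→stop ORF.
Frame -3: ATG GGG TTT GCA GGG ACC TAA ACG TTT CAG TAT GAA GGC ATG TAG CCG CCA — ATG at 3, stop TAA at 21 → 21 nt; ATG at 42, stop TAG at 45 → 6 nt.
Forward-strand max 15 nt; reverse-strand max 21 nt. The reverse strand has the longer ORF.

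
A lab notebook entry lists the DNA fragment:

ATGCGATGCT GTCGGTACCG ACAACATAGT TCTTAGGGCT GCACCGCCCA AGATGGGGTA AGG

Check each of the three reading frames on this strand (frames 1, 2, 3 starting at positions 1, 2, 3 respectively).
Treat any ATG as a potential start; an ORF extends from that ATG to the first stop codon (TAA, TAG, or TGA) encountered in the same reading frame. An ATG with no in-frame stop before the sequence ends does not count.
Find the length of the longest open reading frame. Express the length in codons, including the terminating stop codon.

12

Frame 1: ATG CGA TGC TGT CGG TAC CGA CAA CAT AGT TCT TAG GGC TGC ACC GCC CAA GAT GGG GTA AGG — ATG at 1, stop TAG at 34 → 36 nt.
Frame 2: TGC GAT GCT GTC GGT ACC GAC AAC ATA GTT CTT AGG GCT GCA CCG CCC AAG ATG GGG TAA — ATG at 53, stop TAA at 59 → 9 nt.
Frame 3: GCG ATG CTG TCG GTA CCG ACA ACA TAG TTC TTA GGG CTG CAC CGC CCA AGA TGG GGT AAG — ATG at 6, stop TAG at 27 → 24 nt.
Longest: frame 1, positions 1–36, 36 nt = 12 codons = 11 aa. → 12 codons.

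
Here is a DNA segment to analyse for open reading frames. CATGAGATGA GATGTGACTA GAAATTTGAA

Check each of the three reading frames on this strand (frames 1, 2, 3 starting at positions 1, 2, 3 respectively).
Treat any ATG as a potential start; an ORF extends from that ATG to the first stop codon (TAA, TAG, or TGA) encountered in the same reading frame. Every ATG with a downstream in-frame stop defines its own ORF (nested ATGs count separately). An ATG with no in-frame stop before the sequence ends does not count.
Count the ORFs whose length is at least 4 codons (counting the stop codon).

1

Frame 1: CAT GAG ATG AGA TGT GAC TAG AAA TTT GAA — ATG at 7, stop TAG at 19 → 15 nt.
Frame 2: ATG AGA TGA GAT GTG ACT AGA AAT TTG — ATG at 2, stop TGA at 8 → 9 nt.
Frame 3: TGA GAT GAG ATG TGA CTA GAA ATT TGA — ATG at 12, stop TGA at 15 → 6 nt.
ORFs ≥ 4 codons: frame 1 7–21 (5 codons). Count = 1.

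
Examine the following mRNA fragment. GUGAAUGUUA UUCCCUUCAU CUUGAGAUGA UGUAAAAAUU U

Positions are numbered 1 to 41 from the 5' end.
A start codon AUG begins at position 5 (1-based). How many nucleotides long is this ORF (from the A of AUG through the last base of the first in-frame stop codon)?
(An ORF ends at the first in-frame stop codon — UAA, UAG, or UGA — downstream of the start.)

Codons from position 5: AUG (5–7), UUA (8–10), UUC (11–13), CCU (14–16), UCA (17–19), UCU (20–22), UGA (23–25).
UGA is the first in-frame stop; ORF spans 5–25, 21 nucleotides.

21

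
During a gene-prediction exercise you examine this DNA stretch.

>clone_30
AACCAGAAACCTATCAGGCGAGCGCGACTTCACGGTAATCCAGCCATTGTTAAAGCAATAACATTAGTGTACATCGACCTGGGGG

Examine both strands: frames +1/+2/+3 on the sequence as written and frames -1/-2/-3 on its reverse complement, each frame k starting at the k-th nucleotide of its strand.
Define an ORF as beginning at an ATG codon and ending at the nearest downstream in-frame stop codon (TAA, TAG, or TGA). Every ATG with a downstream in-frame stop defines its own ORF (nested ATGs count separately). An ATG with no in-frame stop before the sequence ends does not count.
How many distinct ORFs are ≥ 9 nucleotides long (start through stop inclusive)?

3

Reverse complement (5'→3'): CCCCCAGGTCGATGTACACTAATGTTATTGCTTTAACAATGGCTGGATTACCGTGAAGTCGCGCTCGCCTGATAGGTTTCTGGTT
Frame +1: AAC CAG AAA CCT ATC AGG CGA GCG CGA CTT CAC GGT AAT CCA GCC ATT GTT AAA GCA ATA ACA TTA GTG TAC ATC GAC CTG GGG — no ATG→stop ORF.
Frame +2: ACC AGA AAC CTA TCA GGC GAG CGC GAC TTC ACG GTA ATC CAG CCA TTG TTA AAG CAA TAA CAT TAG TGT ACA TCG ACC TGG GGG — no ATG→stop ORF.
Frame +3: CCA GAA ACC TAT CAG GCG AGC GCG ACT TCA CGG TAA TCC AGC CAT TGT TAA AGC AAT AAC ATT AGT GTA CAT CGA CCT GGG — no ATG→stop ORF.
Frame -1: CCC CCA GGT CGA TGT ACA CTA ATG TTA TTG CTT TAA CAA TGG CTG GAT TAC CGT GAA GTC GCG CTC GCC TGA TAG GTT TCT GGT — ATG at 22, stop TAA at 34 → 15 nt.
Frame -2: CCC CAG GTC GAT GTA CAC TAA TGT TAT TGC TTT AAC AAT GGC TGG ATT ACC GTG AAG TCG CGC TCG CCT GAT AGG TTT CTG GTT — no ATG→stop ORF.
Frame -3: CCC AGG TCG ATG TAC ACT AAT GTT ATT GCT TTA ACA ATG GCT GGA TTA CCG TGA AGT CGC GCT CGC CTG ATA GGT TTC TGG — ATG at 12, stop TGA at 54 → 45 nt; ATG at 39, stop TGA at 54 → 18 nt.
ORFs ≥ 9 nucleotides: frame -1 22–36 (15 nucleotides), frame -3 12–56 (45 nucleotides), frame -3 39–56 (18 nucleotides). Count = 3.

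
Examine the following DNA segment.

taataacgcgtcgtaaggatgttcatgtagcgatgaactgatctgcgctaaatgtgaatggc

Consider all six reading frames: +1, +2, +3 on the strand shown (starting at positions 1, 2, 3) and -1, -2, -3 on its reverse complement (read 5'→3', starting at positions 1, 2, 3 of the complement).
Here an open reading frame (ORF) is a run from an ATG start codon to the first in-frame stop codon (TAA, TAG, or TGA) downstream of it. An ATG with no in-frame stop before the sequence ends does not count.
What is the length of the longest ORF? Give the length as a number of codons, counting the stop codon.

4

Reverse complement (5'→3'): GCCATTCACATTTAGCGCAGATCAGTTCATCGCTACATGAACATCCTTACGACGCGTTATTA
Frame +1: TAA TAA CGC GTC GTA AGG ATG TTC ATG TAG CGA TGA ACT GAT CTG CGC TAA ATG TGA ATG — ATG at 19, stop TAG at 28 → 12 nt; ATG at 25, stop TAG at 28 → 6 nt; ATG at 52, stop TGA at 55 → 6 nt.
Frame +2: AAT AAC GCG TCG TAA GGA TGT TCA TGT AGC GAT GAA CTG ATC TGC GCT AAA TGT GAA TGG — no ATG→stop ORF.
Frame +3: ATA ACG CGT CGT AAG GAT GTT CAT GTA GCG ATG AAC TGA TCT GCG CTA AAT GTG AAT GGC — ATG at 33, stop TGA at 39 → 9 nt.
Frame -1: GCC ATT CAC ATT TAG CGC AGA TCA GTT CAT CGC TAC ATG AAC ATC CTT ACG ACG CGT TAT — no ATG→stop ORF.
Frame -2: CCA TTC ACA TTT AGC GCA GAT CAG TTC ATC GCT ACA TGA ACA TCC TTA CGA CGC GTT ATT — no ATG→stop ORF.
Frame -3: CAT TCA CAT TTA GCG CAG ATC AGT TCA TCG CTA CAT GAA CAT CCT TAC GAC GCG TTA TTA — no ATG→stop ORF.
Longest: frame +1, positions 19–30, 12 nt = 4 codons = 3 aa. → 4 codons.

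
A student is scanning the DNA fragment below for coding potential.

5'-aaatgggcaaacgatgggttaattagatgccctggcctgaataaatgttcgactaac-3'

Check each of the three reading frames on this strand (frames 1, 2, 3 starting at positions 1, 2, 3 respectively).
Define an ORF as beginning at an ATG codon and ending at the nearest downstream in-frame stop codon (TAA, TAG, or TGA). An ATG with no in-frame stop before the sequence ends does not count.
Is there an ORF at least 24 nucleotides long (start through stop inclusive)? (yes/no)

Frame 1: AAA TGG GCA AAC GAT GGG TTA ATT AGA TGC CCT GGC CTG AAT AAA TGT TCG ACT AAC — no ATG→stop ORF.
Frame 2: AAT GGG CAA ACG ATG GGT TAA TTA GAT GCC CTG GCC TGA ATA AAT GTT CGA CTA — ATG at 14, stop TAA at 20 → 9 nt.
Frame 3: ATG GGC AAA CGA TGG GTT AAT TAG ATG CCC TGG CCT GAA TAA ATG TTC GAC TAA — ATG at 3, stop TAG at 24 → 24 nt; ATG at 27, stop TAA at 42 → 18 nt; ATG at 45, stop TAA at 54 → 12 nt.
Frame 3 has an ORF of 24 nucleotides (positions 3–26) ≥ 24, so yes.

yes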